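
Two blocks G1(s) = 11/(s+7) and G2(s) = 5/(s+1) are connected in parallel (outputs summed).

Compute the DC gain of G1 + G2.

Parallel: G_eq = G1 + G2. DC gain = G1(0) + G2(0) = 11/7 + 5/1 = 1.5714 + 5 = 6.5714.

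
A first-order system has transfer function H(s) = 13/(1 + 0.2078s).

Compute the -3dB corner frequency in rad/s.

Corner frequency = 1/τ = 1/0.2078 = 4.812 rad/s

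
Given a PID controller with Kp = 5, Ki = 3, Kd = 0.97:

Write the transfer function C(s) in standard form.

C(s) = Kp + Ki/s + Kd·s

Substituting values: C(s) = 5 + 3/s + 0.97s = (0.97s² + 5s + 3)/s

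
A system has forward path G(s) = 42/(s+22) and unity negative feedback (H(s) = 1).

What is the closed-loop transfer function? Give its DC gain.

T(s) = G/(1+GH) = [42/(s+22)] / [1 + 42/(s+22)] = 42/(s+22+42) = 42/(s+64). DC gain = 42/64 = 0.65625.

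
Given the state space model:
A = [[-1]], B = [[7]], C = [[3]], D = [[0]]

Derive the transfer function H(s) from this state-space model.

(sI - A)⁻¹ = 1/(s + 1). H(s) = 3 × 7/(s + 1) + 0 = 21/(s + 1).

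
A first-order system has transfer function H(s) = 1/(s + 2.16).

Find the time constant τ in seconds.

For H(s) = 1/(s + 1/τ), the pole is at -1/τ = -2.16, so τ = 1/2.16 = 0.4630 s.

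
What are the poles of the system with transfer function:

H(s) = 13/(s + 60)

Pole is where denominator = 0: s + 60 = 0, so s = -60.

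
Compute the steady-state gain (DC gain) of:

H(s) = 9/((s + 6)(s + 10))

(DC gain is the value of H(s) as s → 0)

DC gain = H(0) = 9/(6 × 10) = 9/60 = 0.15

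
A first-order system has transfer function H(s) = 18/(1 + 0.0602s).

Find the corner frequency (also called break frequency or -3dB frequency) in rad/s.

Corner frequency = 1/τ = 1/0.0602 = 16.611 rad/s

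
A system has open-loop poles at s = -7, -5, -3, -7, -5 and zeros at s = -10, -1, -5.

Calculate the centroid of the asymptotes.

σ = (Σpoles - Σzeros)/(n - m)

σ = (Σpoles - Σzeros)/(n - m) = (-27 - (-16))/(5 - 3) = -11/2 = -5.5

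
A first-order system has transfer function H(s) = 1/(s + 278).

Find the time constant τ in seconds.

For H(s) = 1/(s + 1/τ), the pole is at -1/τ = -278, so τ = 1/278 = 0.0036 s.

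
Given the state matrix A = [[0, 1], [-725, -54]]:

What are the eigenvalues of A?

det(A - λI) = λ² - (-54)λ + 725 = (λ - (-29))(λ - (-25)). Eigenvalues: -29, -25.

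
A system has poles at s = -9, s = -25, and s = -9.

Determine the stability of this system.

All poles are in the left half-plane. System is stable.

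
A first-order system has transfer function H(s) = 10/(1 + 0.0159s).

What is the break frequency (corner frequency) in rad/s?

Corner frequency = 1/τ = 1/0.0159 = 62.893 rad/s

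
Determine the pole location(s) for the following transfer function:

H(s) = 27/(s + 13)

Pole is where denominator = 0: s + 13 = 0, so s = -13.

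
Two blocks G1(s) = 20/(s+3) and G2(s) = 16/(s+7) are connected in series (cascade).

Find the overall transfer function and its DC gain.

Series: multiply transfer functions. G_eq = 20/(s+3) × 16/(s+7) = 320/((s+3)(s+7)). DC gain = 320/(3×7) = 15.2381.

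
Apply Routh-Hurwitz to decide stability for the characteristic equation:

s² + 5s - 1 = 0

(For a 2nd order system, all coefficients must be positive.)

Coefficients: 1, 5, -1. c=-1 not positive, so system is unstable.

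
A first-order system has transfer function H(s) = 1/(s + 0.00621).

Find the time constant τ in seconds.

For H(s) = 1/(s + 1/τ), the pole is at -1/τ = -0.00621, so τ = 1/0.00621 = 161 s.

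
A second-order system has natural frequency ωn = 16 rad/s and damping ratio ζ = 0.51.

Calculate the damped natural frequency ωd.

ωd = ωn√(1 - ζ²) = 16√(1 - 0.51²) = 13.76 rad/s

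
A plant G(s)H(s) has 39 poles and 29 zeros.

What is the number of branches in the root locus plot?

Root locus has n branches where n = number of poles = 39.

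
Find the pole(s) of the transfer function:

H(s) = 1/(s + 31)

Pole is where denominator = 0: s + 31 = 0, so s = -31.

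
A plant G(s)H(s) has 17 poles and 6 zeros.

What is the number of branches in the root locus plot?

Root locus has n branches where n = number of poles = 17.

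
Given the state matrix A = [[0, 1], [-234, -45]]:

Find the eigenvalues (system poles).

det(A - λI) = λ² - (-45)λ + 234 = (λ - (-6))(λ - (-39)). Eigenvalues: -6, -39.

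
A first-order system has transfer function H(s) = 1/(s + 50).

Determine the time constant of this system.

For H(s) = 1/(s + 1/τ), the pole is at -1/τ = -50, so τ = 1/50 = 0.02 s.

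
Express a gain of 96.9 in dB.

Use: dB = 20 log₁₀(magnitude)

dB = 20 log₁₀(96.9) = 39.7 dB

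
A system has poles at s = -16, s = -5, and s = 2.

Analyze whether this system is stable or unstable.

Pole(s) at s = 2 are not in the left half-plane. System is unstable.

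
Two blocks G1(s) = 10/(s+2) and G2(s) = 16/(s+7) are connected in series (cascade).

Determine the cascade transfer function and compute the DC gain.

Series: multiply transfer functions. G_eq = 10/(s+2) × 16/(s+7) = 160/((s+2)(s+7)). DC gain = 160/(2×7) = 11.4286.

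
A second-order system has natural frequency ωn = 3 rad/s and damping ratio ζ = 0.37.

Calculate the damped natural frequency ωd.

ωd = ωn√(1 - ζ²) = 3√(1 - 0.37²) = 2.79 rad/s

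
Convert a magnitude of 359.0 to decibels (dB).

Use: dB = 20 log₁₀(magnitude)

dB = 20 log₁₀(359.0) = 51.1 dB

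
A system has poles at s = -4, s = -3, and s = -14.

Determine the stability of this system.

All poles are in the left half-plane. System is stable.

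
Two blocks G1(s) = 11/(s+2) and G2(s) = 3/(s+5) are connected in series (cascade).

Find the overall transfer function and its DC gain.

Series: multiply transfer functions. G_eq = 11/(s+2) × 3/(s+5) = 33/((s+2)(s+5)). DC gain = 33/(2×5) = 3.3.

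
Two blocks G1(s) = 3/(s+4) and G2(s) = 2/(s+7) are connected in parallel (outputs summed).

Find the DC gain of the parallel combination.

Parallel: G_eq = G1 + G2. DC gain = G1(0) + G2(0) = 3/4 + 2/7 = 0.75 + 0.2857 = 1.0357.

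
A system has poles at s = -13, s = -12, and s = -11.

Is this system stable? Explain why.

All poles are in the left half-plane. System is stable.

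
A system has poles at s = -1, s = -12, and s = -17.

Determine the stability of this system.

All poles are in the left half-plane. System is stable.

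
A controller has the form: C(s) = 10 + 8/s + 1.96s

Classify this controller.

This is a Proportional-Integral-Derivative (PID) controller.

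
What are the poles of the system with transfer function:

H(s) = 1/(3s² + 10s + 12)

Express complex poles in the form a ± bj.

Discriminant = 10² - 4×3×12 = 100 - 144 = -44 < 0, so the poles are a complex conjugate pair s = (-10 ± j√44)/(2×3). Real part = -10/(2×3) = -10/6 ≈ -1.6667; imaginary part = ±√44/(2×3) ≈ 1.1055. Poles: s = -1.6667 ± 1.1055j.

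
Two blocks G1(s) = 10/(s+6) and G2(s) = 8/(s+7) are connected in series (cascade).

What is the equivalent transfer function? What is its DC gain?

Series: multiply transfer functions. G_eq = 10/(s+6) × 8/(s+7) = 80/((s+6)(s+7)). DC gain = 80/(6×7) = 1.9048.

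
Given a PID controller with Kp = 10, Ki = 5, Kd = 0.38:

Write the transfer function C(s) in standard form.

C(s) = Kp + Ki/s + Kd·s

Substituting values: C(s) = 10 + 5/s + 0.38s = (0.38s² + 10s + 5)/s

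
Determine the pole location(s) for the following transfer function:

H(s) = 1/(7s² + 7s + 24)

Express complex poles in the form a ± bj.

Discriminant = 7² - 4×7×24 = 49 - 672 = -623 < 0, so the poles are a complex conjugate pair s = (-7 ± j√623)/(2×7). Real part = -7/(2×7) = -7/14 = -0.5; imaginary part = ±√623/(2×7) ≈ 1.7829. Poles: s = -0.5 ± 1.7829j.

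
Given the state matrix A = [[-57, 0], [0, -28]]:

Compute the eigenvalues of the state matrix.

For diagonal matrix, eigenvalues are diagonal entries: λ₁ = -57, λ₂ = -28.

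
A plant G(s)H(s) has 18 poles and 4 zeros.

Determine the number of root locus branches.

Root locus has n branches where n = number of poles = 18.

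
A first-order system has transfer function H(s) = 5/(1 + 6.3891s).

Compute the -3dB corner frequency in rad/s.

Corner frequency = 1/τ = 1/6.3891 = 0.157 rad/s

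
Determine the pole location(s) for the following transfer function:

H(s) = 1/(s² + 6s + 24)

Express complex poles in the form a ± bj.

Discriminant = 6² - 4×1×24 = 36 - 96 = -60 < 0, so the poles are a complex conjugate pair s = (-6 ± j√60)/(2×1). Real part = -6/(2×1) = -6/2 = -3; imaginary part = ±√60/(2×1) ≈ 3.8730. Poles: s = -3 ± 3.8730j.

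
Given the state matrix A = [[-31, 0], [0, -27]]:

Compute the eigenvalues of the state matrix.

For diagonal matrix, eigenvalues are diagonal entries: λ₁ = -31, λ₂ = -27.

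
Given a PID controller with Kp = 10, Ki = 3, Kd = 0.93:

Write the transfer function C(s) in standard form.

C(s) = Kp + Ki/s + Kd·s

Substituting values: C(s) = 10 + 3/s + 0.93s = (0.93s² + 10s + 3)/s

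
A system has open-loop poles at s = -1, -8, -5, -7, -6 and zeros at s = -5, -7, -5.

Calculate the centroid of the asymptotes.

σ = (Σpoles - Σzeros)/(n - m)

σ = (Σpoles - Σzeros)/(n - m) = (-27 - (-17))/(5 - 3) = -10/2 = -5.0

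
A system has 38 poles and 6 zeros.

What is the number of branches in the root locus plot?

Root locus has n branches where n = number of poles = 38.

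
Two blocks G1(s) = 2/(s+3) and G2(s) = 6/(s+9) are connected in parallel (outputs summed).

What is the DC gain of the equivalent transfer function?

Parallel: G_eq = G1 + G2. DC gain = G1(0) + G2(0) = 2/3 + 6/9 = 0.6667 + 0.6667 = 1.3333.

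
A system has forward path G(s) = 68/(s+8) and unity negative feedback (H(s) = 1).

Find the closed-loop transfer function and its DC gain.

T(s) = G/(1+GH) = [68/(s+8)] / [1 + 68/(s+8)] = 68/(s+8+68) = 68/(s+76). DC gain = 68/76 = 0.8947.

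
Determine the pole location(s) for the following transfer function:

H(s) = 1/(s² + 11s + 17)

Discriminant = 11² - 4×1×17 = 121 - 68 = 53 > 0, so two distinct real poles. Using quadratic formula: s = (-11 ± √53)/(2×1) = (-11 ± √53)/2, with √53 ≈ 7.2801. s₁ ≈ -1.8599, s₂ ≈ -9.1401. Poles: s₁ = -1.8599, s₂ = -9.1401.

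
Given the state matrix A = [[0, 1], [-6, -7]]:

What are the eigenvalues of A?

det(A - λI) = λ² - (-7)λ + 6 = (λ - (-1))(λ - (-6)). Eigenvalues: -1, -6.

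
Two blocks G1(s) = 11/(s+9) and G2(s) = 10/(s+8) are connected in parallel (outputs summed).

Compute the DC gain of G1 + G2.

Parallel: G_eq = G1 + G2. DC gain = G1(0) + G2(0) = 11/9 + 10/8 = 1.2222 + 1.25 = 2.4722.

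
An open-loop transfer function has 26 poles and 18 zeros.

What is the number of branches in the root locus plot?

Root locus has n branches where n = number of poles = 26.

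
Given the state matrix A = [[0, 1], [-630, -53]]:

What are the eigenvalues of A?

det(A - λI) = λ² - (-53)λ + 630 = (λ - (-35))(λ - (-18)). Eigenvalues: -35, -18.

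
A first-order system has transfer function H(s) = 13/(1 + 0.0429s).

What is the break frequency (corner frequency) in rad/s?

Corner frequency = 1/τ = 1/0.0429 = 23.31 rad/s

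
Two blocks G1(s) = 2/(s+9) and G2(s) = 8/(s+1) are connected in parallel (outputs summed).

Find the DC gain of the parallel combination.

Parallel: G_eq = G1 + G2. DC gain = G1(0) + G2(0) = 2/9 + 8/1 = 0.2222 + 8 = 8.2222.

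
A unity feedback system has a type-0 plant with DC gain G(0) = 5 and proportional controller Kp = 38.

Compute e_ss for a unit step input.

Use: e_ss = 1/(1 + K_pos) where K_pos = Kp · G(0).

K_pos = Kp · G(0) = 38 × 5 = 190. e_ss = 1/(1 + 190) = 0.0052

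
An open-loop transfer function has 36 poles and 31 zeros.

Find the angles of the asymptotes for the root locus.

n - m = 36 - 31 = 5. Angles: θk = (2k + 1)·180°/5 = 36°, 108°, 180°, 252°, 324°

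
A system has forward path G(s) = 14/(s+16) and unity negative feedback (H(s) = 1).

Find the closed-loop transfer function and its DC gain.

T(s) = G/(1+GH) = [14/(s+16)] / [1 + 14/(s+16)] = 14/(s+16+14) = 14/(s+30). DC gain = 14/30 = 0.4667.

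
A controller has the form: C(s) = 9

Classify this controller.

This is a Proportional (P) controller.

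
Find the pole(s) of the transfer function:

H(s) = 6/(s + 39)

Pole is where denominator = 0: s + 39 = 0, so s = -39.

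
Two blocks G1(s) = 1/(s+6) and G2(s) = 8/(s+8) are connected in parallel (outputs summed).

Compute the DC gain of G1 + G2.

Parallel: G_eq = G1 + G2. DC gain = G1(0) + G2(0) = 1/6 + 8/8 = 0.1667 + 1 = 1.1667.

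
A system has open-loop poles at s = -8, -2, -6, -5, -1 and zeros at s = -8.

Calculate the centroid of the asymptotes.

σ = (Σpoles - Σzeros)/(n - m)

σ = (Σpoles - Σzeros)/(n - m) = (-22 - (-8))/(5 - 1) = -14/4 = -3.5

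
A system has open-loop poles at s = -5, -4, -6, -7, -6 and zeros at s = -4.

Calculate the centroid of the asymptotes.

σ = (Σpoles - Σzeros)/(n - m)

σ = (Σpoles - Σzeros)/(n - m) = (-28 - (-4))/(5 - 1) = -24/4 = -6.0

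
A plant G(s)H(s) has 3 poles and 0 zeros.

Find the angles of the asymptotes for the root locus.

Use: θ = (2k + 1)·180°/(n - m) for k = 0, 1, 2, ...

n - m = 3 - 0 = 3. Angles: θk = (2k + 1)·180°/3 = 60°, 180°, 300°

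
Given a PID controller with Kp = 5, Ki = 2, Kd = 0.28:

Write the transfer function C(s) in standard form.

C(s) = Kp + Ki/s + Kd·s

Substituting values: C(s) = 5 + 2/s + 0.28s = (0.28s² + 5s + 2)/s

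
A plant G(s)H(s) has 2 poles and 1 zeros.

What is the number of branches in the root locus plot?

Root locus has n branches where n = number of poles = 2.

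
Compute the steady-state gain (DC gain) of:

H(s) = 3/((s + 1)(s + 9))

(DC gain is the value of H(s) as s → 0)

DC gain = H(0) = 3/(1 × 9) = 3/9 = 0.3333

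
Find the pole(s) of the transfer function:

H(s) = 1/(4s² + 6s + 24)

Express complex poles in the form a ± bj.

Discriminant = 6² - 4×4×24 = 36 - 384 = -348 < 0, so the poles are a complex conjugate pair s = (-6 ± j√348)/(2×4). Real part = -6/(2×4) = -6/8 = -0.75; imaginary part = ±√348/(2×4) ≈ 2.3318. Poles: s = -0.75 ± 2.3318j.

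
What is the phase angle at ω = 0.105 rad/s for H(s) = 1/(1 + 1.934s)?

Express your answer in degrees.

Phase = -arctan(ωτ) = -arctan(0.105 × 1.934) = -11.5°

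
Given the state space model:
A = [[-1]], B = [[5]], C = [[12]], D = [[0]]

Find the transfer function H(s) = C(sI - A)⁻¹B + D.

(sI - A)⁻¹ = 1/(s + 1). H(s) = 12 × 5/(s + 1) + 0 = 60/(s + 1).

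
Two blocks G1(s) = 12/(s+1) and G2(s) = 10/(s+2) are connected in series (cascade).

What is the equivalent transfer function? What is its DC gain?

Series: multiply transfer functions. G_eq = 12/(s+1) × 10/(s+2) = 120/((s+1)(s+2)). DC gain = 120/(1×2) = 60.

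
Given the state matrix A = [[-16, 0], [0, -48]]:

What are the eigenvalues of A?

For diagonal matrix, eigenvalues are diagonal entries: λ₁ = -16, λ₂ = -48.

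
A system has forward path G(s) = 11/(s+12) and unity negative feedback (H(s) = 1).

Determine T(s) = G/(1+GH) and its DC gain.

T(s) = G/(1+GH) = [11/(s+12)] / [1 + 11/(s+12)] = 11/(s+12+11) = 11/(s+23). DC gain = 11/23 = 0.4783.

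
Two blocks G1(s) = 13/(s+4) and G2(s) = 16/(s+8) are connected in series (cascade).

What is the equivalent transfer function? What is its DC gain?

Series: multiply transfer functions. G_eq = 13/(s+4) × 16/(s+8) = 208/((s+4)(s+8)). DC gain = 208/(4×8) = 6.5.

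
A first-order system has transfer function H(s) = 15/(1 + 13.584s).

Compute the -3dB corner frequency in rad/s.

Corner frequency = 1/τ = 1/13.584 = 0.074 rad/s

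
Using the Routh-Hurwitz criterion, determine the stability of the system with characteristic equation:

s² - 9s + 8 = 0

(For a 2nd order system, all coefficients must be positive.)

Coefficients: 1, -9, 8. b=-9 not positive, so system is unstable.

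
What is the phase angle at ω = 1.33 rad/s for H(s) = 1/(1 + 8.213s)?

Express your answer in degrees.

Phase = -arctan(ωτ) = -arctan(1.33 × 8.213) = -84.8°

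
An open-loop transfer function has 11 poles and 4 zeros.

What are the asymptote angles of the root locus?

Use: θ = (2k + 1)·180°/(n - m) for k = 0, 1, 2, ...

n - m = 11 - 4 = 7. Angles: θk = (2k + 1)·180°/7 = 25.71°, 77.14°, 128.57°, 180°, 231.43°, 282.86°, 334.29°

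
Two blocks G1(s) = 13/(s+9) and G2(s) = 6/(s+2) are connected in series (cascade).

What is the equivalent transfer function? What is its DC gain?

Series: multiply transfer functions. G_eq = 13/(s+9) × 6/(s+2) = 78/((s+9)(s+2)). DC gain = 78/(9×2) = 4.3333.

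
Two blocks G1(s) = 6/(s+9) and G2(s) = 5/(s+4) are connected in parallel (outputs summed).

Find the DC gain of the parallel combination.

Parallel: G_eq = G1 + G2. DC gain = G1(0) + G2(0) = 6/9 + 5/4 = 0.6667 + 1.25 = 1.9167.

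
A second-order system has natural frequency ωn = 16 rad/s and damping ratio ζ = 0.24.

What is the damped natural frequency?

ωd = ωn√(1 - ζ²) = 16√(1 - 0.24²) = 15.53 rad/s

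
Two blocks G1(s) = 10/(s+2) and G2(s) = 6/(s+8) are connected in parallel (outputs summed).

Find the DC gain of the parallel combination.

Parallel: G_eq = G1 + G2. DC gain = G1(0) + G2(0) = 10/2 + 6/8 = 5 + 0.75 = 5.75.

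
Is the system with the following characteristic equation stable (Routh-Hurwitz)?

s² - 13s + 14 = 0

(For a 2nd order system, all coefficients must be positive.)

Coefficients: 1, -13, 14. b=-13 not positive, so system is unstable.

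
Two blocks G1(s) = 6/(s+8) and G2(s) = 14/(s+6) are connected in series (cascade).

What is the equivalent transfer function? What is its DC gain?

Series: multiply transfer functions. G_eq = 6/(s+8) × 14/(s+6) = 84/((s+8)(s+6)). DC gain = 84/(8×6) = 1.75.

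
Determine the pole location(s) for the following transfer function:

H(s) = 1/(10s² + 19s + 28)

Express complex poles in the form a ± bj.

Discriminant = 19² - 4×10×28 = 361 - 1120 = -759 < 0, so the poles are a complex conjugate pair s = (-19 ± j√759)/(2×10). Real part = -19/(2×10) = -19/20 = -0.95; imaginary part = ±√759/(2×10) ≈ 1.3775. Poles: s = -0.95 ± 1.3775j.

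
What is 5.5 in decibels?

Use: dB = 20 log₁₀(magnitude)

dB = 20 log₁₀(5.5) = 14.8 dB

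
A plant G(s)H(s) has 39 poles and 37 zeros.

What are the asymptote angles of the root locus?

n - m = 39 - 37 = 2. Angles: θk = (2k + 1)·180°/2 = 90°, 270°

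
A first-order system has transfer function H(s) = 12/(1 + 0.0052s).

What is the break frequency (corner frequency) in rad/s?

Corner frequency = 1/τ = 1/0.0052 = 192.308 rad/s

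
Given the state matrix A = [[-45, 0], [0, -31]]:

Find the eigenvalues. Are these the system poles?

For diagonal matrix, eigenvalues are diagonal entries: λ₁ = -45, λ₂ = -31. Eigenvalues of A = system poles.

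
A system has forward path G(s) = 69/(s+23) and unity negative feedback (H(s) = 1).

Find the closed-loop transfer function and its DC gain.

T(s) = G/(1+GH) = [69/(s+23)] / [1 + 69/(s+23)] = 69/(s+23+69) = 69/(s+92). DC gain = 69/92 = 0.75.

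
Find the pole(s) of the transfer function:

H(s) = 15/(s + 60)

Pole is where denominator = 0: s + 60 = 0, so s = -60.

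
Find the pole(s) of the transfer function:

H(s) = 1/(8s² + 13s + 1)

Discriminant = 13² - 4×8×1 = 169 - 32 = 137 > 0, so two distinct real poles. Using quadratic formula: s = (-13 ± √137)/(2×8) = (-13 ± √137)/16, with √137 ≈ 11.7047. s₁ ≈ -0.0810, s₂ ≈ -1.5440. Poles: s₁ = -0.0810, s₂ = -1.5440.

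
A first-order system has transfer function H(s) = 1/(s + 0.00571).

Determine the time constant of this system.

For H(s) = 1/(s + 1/τ), the pole is at -1/τ = -0.00571, so τ = 1/0.00571 = 175.1 s.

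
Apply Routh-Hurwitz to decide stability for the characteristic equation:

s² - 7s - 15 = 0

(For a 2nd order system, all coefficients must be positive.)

Coefficients: 1, -7, -15. b=-7, c=-15 not positive, so system is unstable.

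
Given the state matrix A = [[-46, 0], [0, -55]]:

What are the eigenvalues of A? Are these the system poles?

For diagonal matrix, eigenvalues are diagonal entries: λ₁ = -46, λ₂ = -55. Eigenvalues of A = system poles.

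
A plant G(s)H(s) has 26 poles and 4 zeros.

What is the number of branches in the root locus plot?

Root locus has n branches where n = number of poles = 26.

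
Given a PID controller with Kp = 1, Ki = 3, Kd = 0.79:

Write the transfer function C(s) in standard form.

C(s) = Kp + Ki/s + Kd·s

Substituting values: C(s) = 1 + 3/s + 0.79s = (0.79s² + s + 3)/s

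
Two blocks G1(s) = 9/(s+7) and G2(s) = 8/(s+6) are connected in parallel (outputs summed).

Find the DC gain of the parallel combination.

Parallel: G_eq = G1 + G2. DC gain = G1(0) + G2(0) = 9/7 + 8/6 = 1.2857 + 1.3333 = 2.6190.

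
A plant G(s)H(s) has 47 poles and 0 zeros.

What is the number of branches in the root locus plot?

Root locus has n branches where n = number of poles = 47.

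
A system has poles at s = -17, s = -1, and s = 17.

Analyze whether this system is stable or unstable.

Pole(s) at s = 17 are not in the left half-plane. System is unstable.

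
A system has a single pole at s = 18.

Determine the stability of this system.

Pole at s = 18 is in the right half-plane. Unstable.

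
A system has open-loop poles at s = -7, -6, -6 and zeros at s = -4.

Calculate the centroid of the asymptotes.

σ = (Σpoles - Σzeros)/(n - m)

σ = (Σpoles - Σzeros)/(n - m) = (-19 - (-4))/(3 - 1) = -15/2 = -7.5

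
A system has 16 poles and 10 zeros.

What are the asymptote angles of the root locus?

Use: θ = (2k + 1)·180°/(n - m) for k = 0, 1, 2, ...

n - m = 16 - 10 = 6. Angles: θk = (2k + 1)·180°/6 = 30°, 90°, 150°, 210°, 270°, 330°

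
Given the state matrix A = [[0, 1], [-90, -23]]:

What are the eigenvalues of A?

det(A - λI) = λ² - (-23)λ + 90 = (λ - (-18))(λ - (-5)). Eigenvalues: -18, -5.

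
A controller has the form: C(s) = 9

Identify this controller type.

This is a Proportional (P) controller.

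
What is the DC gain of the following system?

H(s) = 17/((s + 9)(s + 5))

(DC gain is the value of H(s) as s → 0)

DC gain = H(0) = 17/(9 × 5) = 17/45 = 0.3778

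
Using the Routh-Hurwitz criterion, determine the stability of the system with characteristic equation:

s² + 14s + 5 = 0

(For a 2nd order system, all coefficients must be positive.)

Coefficients: 1, 14, 5. All positive, so system is stable.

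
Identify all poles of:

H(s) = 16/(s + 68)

Pole is where denominator = 0: s + 68 = 0, so s = -68.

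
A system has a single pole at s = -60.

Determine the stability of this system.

Pole at s = -60 is in the left half-plane. Stable.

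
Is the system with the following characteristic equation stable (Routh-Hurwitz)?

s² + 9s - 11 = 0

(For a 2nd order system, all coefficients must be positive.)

Coefficients: 1, 9, -11. c=-11 not positive, so system is unstable.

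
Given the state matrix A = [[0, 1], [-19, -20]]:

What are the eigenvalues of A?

det(A - λI) = λ² - (-20)λ + 19 = (λ - (-1))(λ - (-19)). Eigenvalues: -1, -19.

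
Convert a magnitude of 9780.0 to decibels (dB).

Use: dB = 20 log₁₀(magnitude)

dB = 20 log₁₀(9780.0) = 79.8 dB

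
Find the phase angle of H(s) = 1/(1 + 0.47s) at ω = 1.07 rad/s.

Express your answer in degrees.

Phase = -arctan(ωτ) = -arctan(1.07 × 0.47) = -26.7°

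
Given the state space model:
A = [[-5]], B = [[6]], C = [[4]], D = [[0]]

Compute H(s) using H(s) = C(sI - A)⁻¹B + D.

(sI - A)⁻¹ = 1/(s + 5). H(s) = 4 × 6/(s + 5) + 0 = 24/(s + 5).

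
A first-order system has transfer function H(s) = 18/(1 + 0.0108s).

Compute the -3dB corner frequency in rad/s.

Corner frequency = 1/τ = 1/0.0108 = 92.593 rad/s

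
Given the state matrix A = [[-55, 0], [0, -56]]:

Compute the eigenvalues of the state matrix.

For diagonal matrix, eigenvalues are diagonal entries: λ₁ = -55, λ₂ = -56.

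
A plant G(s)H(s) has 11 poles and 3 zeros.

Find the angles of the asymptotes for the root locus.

n - m = 11 - 3 = 8. Angles: θk = (2k + 1)·180°/8 = 22.5°, 67.5°, 112.5°, 157.5°, 202.5°, 247.5°, 292.5°, 337.5°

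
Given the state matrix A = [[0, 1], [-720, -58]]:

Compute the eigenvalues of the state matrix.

det(A - λI) = λ² - (-58)λ + 720 = (λ - (-18))(λ - (-40)). Eigenvalues: -18, -40.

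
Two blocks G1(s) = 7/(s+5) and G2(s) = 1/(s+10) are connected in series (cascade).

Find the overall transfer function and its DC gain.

Series: multiply transfer functions. G_eq = 7/(s+5) × 1/(s+10) = 7/((s+5)(s+10)). DC gain = 7/(5×10) = 0.14.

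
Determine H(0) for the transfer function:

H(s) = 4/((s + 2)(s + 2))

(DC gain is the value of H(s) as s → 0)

DC gain = H(0) = 4/(2 × 2) = 4/4 = 1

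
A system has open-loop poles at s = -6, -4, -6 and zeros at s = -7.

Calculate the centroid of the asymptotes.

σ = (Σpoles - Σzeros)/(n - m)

σ = (Σpoles - Σzeros)/(n - m) = (-16 - (-7))/(3 - 1) = -9/2 = -4.5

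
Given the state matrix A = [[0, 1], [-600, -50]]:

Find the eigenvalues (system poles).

det(A - λI) = λ² - (-50)λ + 600 = (λ - (-30))(λ - (-20)). Eigenvalues: -30, -20.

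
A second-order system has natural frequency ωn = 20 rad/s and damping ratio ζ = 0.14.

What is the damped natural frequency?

ωd = ωn√(1 - ζ²) = 20√(1 - 0.14²) = 19.8 rad/s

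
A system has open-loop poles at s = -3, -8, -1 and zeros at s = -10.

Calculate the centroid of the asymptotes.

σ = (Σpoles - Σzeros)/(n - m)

σ = (Σpoles - Σzeros)/(n - m) = (-12 - (-10))/(3 - 1) = -2/2 = -1.0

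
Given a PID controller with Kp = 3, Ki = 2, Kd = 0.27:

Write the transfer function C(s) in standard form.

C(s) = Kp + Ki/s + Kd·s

Substituting values: C(s) = 3 + 2/s + 0.27s = (0.27s² + 3s + 2)/s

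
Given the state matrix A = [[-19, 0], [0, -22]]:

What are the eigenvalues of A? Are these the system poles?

For diagonal matrix, eigenvalues are diagonal entries: λ₁ = -19, λ₂ = -22. Eigenvalues of A = system poles.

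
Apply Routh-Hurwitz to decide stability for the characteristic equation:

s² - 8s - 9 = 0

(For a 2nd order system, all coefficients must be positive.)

Coefficients: 1, -8, -9. b=-8, c=-9 not positive, so system is unstable.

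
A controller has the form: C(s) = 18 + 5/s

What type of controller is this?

This is a Proportional-Integral (PI) controller.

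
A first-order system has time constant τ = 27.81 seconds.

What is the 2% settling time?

For first-order system, 2% settling time ≈ 4τ = 4 × 27.81 = 111.24 s.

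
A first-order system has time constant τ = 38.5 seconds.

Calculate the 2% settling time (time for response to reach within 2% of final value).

For first-order system, 2% settling time ≈ 4τ = 4 × 38.5 = 154.0 s.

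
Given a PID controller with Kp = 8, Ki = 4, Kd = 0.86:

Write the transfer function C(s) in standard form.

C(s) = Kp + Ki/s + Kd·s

Substituting values: C(s) = 8 + 4/s + 0.86s = (0.86s² + 8s + 4)/s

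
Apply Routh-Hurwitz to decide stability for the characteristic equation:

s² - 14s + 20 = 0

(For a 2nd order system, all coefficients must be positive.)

Coefficients: 1, -14, 20. b=-14 not positive, so system is unstable.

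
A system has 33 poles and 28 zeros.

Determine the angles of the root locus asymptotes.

n - m = 33 - 28 = 5. Angles: θk = (2k + 1)·180°/5 = 36°, 108°, 180°, 252°, 324°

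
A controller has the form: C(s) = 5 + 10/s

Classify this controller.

This is a Proportional-Integral (PI) controller.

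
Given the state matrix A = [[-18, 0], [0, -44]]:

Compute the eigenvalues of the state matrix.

For diagonal matrix, eigenvalues are diagonal entries: λ₁ = -18, λ₂ = -44.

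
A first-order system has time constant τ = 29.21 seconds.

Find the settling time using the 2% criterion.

For first-order system, 2% settling time ≈ 4τ = 4 × 29.21 = 116.84 s.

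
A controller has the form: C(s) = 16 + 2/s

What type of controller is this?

This is a Proportional-Integral (PI) controller.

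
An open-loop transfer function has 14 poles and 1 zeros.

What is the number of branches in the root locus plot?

Root locus has n branches where n = number of poles = 14.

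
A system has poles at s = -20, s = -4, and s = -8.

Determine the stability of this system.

All poles are in the left half-plane. System is stable.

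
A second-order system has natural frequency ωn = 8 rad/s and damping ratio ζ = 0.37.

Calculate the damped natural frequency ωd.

ωd = ωn√(1 - ζ²) = 8√(1 - 0.37²) = 7.43 rad/s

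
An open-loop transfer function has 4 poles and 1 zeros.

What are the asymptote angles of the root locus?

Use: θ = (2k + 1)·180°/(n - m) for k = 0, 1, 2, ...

n - m = 4 - 1 = 3. Angles: θk = (2k + 1)·180°/3 = 60°, 180°, 300°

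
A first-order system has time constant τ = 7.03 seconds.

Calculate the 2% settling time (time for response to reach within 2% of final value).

For first-order system, 2% settling time ≈ 4τ = 4 × 7.03 = 28.12 s.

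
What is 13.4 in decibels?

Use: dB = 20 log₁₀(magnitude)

dB = 20 log₁₀(13.4) = 22.5 dB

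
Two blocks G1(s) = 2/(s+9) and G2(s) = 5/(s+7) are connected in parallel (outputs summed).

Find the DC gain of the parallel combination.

Parallel: G_eq = G1 + G2. DC gain = G1(0) + G2(0) = 2/9 + 5/7 = 0.2222 + 0.7143 = 0.9365.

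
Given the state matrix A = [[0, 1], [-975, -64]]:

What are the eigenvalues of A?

det(A - λI) = λ² - (-64)λ + 975 = (λ - (-25))(λ - (-39)). Eigenvalues: -25, -39.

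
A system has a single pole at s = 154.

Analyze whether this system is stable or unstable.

Pole at s = 154 is in the right half-plane. Unstable.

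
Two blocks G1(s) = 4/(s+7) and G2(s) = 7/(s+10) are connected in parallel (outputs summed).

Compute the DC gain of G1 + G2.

Parallel: G_eq = G1 + G2. DC gain = G1(0) + G2(0) = 4/7 + 7/10 = 0.5714 + 0.7 = 1.2714.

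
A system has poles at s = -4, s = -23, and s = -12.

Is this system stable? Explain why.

All poles are in the left half-plane. System is stable.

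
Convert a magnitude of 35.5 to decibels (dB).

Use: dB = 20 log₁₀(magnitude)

dB = 20 log₁₀(35.5) = 31.0 dB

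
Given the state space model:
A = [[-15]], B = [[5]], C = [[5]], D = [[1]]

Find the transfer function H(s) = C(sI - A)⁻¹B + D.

(sI - A)⁻¹ = 1/(s + 15). H(s) = 5×5/(s + 15) + 1 = (s + 40)/(s + 15).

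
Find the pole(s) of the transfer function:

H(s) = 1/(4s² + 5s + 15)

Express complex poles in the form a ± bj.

Discriminant = 5² - 4×4×15 = 25 - 240 = -215 < 0, so the poles are a complex conjugate pair s = (-5 ± j√215)/(2×4). Real part = -5/(2×4) = -5/8 = -0.625; imaginary part = ±√215/(2×4) ≈ 1.8329. Poles: s = -0.625 ± 1.8329j.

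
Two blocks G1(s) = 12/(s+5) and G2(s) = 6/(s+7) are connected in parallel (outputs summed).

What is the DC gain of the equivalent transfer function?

Parallel: G_eq = G1 + G2. DC gain = G1(0) + G2(0) = 12/5 + 6/7 = 2.4 + 0.8571 = 3.2571.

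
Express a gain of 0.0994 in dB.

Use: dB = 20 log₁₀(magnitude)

dB = 20 log₁₀(0.0994) = -20.1 dB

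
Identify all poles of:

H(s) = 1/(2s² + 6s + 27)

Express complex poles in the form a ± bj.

Discriminant = 6² - 4×2×27 = 36 - 216 = -180 < 0, so the poles are a complex conjugate pair s = (-6 ± j√180)/(2×2). Real part = -6/(2×2) = -6/4 = -1.5; imaginary part = ±√180/(2×2) ≈ 3.3541. Poles: s = -1.5 ± 3.3541j.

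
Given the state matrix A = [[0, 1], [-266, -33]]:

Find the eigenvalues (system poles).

det(A - λI) = λ² - (-33)λ + 266 = (λ - (-19))(λ - (-14)). Eigenvalues: -19, -14.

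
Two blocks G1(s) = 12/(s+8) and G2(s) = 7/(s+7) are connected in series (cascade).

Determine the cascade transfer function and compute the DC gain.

Series: multiply transfer functions. G_eq = 12/(s+8) × 7/(s+7) = 84/((s+8)(s+7)). DC gain = 84/(8×7) = 1.5.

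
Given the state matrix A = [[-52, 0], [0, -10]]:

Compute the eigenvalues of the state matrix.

For diagonal matrix, eigenvalues are diagonal entries: λ₁ = -52, λ₂ = -10.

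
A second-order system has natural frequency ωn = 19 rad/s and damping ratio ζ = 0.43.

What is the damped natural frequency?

ωd = ωn√(1 - ζ²) = 19√(1 - 0.43²) = 17.15 rad/s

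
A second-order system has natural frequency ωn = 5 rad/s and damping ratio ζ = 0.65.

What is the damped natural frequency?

ωd = ωn√(1 - ζ²) = 5√(1 - 0.65²) = 3.8 rad/s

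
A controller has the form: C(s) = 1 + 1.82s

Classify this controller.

This is a Proportional-Derivative (PD) controller.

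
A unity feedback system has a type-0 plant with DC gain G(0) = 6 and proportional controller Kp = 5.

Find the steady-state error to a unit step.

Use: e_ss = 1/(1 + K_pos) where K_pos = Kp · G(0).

K_pos = Kp · G(0) = 5 × 6 = 30. e_ss = 1/(1 + 30) = 0.0323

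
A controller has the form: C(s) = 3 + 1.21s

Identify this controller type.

This is a Proportional-Derivative (PD) controller.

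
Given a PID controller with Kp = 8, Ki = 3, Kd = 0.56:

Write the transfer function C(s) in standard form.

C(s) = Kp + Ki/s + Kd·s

Substituting values: C(s) = 8 + 3/s + 0.56s = (0.56s² + 8s + 3)/s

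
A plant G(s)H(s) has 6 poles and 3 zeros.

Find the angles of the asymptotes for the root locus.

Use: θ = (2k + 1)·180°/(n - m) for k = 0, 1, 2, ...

n - m = 6 - 3 = 3. Angles: θk = (2k + 1)·180°/3 = 60°, 180°, 300°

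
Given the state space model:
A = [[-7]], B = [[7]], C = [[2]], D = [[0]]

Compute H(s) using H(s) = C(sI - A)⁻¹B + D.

(sI - A)⁻¹ = 1/(s + 7). H(s) = 2 × 7/(s + 7) + 0 = 14/(s + 7).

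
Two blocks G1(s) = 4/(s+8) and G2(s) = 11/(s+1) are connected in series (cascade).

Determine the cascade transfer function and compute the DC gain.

Series: multiply transfer functions. G_eq = 4/(s+8) × 11/(s+1) = 44/((s+8)(s+1)). DC gain = 44/(8×1) = 5.5.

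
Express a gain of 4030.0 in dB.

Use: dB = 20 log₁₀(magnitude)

dB = 20 log₁₀(4030.0) = 72.1 dB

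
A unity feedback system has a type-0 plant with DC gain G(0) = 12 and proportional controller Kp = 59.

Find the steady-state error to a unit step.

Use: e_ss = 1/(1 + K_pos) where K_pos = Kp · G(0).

K_pos = Kp · G(0) = 59 × 12 = 708. e_ss = 1/(1 + 708) = 0.0014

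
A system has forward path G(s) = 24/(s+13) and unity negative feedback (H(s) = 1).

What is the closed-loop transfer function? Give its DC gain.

T(s) = G/(1+GH) = [24/(s+13)] / [1 + 24/(s+13)] = 24/(s+13+24) = 24/(s+37). DC gain = 24/37 = 0.6486.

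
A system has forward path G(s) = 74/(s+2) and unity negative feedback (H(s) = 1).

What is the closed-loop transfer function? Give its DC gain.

T(s) = G/(1+GH) = [74/(s+2)] / [1 + 74/(s+2)] = 74/(s+2+74) = 74/(s+76). DC gain = 74/76 = 0.9737.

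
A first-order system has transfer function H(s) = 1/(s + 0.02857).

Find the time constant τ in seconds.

For H(s) = 1/(s + 1/τ), the pole is at -1/τ = -0.02857, so τ = 1/0.02857 = 35 s.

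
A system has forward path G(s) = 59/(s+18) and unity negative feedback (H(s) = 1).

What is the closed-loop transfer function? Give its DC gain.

T(s) = G/(1+GH) = [59/(s+18)] / [1 + 59/(s+18)] = 59/(s+18+59) = 59/(s+77). DC gain = 59/77 = 0.7662.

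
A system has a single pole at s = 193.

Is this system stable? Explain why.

Pole at s = 193 is in the right half-plane. Unstable.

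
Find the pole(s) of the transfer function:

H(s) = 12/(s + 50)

Pole is where denominator = 0: s + 50 = 0, so s = -50.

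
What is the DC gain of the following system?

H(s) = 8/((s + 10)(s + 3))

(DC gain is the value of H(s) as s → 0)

DC gain = H(0) = 8/(10 × 3) = 8/30 = 0.2667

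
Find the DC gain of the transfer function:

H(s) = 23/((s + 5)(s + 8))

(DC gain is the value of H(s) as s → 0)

DC gain = H(0) = 23/(5 × 8) = 23/40 = 0.575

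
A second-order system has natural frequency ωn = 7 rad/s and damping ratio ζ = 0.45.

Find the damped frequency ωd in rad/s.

ωd = ωn√(1 - ζ²) = 7√(1 - 0.45²) = 6.25 rad/s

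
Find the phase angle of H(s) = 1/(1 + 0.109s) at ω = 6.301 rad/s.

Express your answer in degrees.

Phase = -arctan(ωτ) = -arctan(6.301 × 0.109) = -34.5°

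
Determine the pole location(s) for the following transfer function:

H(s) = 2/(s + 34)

Pole is where denominator = 0: s + 34 = 0, so s = -34.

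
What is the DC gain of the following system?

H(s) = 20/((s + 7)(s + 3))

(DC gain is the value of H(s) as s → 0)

DC gain = H(0) = 20/(7 × 3) = 20/21 = 0.9524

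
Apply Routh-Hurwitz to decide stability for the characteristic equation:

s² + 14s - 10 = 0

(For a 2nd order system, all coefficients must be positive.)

Coefficients: 1, 14, -10. c=-10 not positive, so system is unstable.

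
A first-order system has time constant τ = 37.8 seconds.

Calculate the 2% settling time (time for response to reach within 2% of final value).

For first-order system, 2% settling time ≈ 4τ = 4 × 37.8 = 151.2 s.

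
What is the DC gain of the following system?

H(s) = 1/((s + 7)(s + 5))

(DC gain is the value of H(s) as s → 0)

DC gain = H(0) = 1/(7 × 5) = 1/35 = 0.0286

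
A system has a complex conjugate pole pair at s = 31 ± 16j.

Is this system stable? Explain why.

Real part of poles is 31 (> 0, right half-plane). Unstable.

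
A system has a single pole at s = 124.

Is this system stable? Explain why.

Pole at s = 124 is in the right half-plane. Unstable.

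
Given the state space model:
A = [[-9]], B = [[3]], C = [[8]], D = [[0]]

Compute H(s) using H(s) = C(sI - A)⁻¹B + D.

(sI - A)⁻¹ = 1/(s + 9). H(s) = 8 × 3/(s + 9) + 0 = 24/(s + 9).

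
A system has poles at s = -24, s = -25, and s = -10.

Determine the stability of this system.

All poles are in the left half-plane. System is stable.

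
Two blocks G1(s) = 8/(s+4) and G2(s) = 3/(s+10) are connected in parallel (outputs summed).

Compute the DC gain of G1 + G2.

Parallel: G_eq = G1 + G2. DC gain = G1(0) + G2(0) = 8/4 + 3/10 = 2 + 0.3 = 2.3.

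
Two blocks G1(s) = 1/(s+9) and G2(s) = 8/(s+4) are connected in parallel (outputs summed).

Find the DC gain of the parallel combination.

Parallel: G_eq = G1 + G2. DC gain = G1(0) + G2(0) = 1/9 + 8/4 = 0.1111 + 2 = 2.1111.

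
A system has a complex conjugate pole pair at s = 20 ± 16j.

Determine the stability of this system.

Real part of poles is 20 (> 0, right half-plane). Unstable.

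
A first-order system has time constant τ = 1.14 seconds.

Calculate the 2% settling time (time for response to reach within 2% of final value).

For first-order system, 2% settling time ≈ 4τ = 4 × 1.14 = 4.56 s.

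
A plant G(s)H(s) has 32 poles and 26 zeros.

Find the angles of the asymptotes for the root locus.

n - m = 32 - 26 = 6. Angles: θk = (2k + 1)·180°/6 = 30°, 90°, 150°, 210°, 270°, 330°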